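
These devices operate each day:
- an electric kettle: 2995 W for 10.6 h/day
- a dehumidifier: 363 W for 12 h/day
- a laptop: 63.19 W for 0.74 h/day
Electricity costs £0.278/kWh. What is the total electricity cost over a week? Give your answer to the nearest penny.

electric kettle: 2995 W × 10.6 h × 7 d = 222,229 Wh = 222.2 kWh
dehumidifier: 363 W × 12 h × 7 d = 30,492 Wh = 30.49 kWh
laptop: 63.19 W × 0.74 h × 7 d = 327 Wh = 0.3273 kWh
Total energy = 222.2 + 30.49 + 0.3273 = 253 kWh
Cost = 253 kWh × £0.278 = £70.35

£70.35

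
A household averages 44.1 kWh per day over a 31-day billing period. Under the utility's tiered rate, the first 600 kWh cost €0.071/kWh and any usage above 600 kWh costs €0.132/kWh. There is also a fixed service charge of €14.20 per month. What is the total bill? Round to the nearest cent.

€158.06

Usage = 44.1 kWh/day × 31 days = 1367.1 kWh
First 600 kWh × €0.071 = €42.60
Remaining 767.1 kWh × €0.132 = €101.26
Energy charge = €143.86; + service €14.20 = €158.06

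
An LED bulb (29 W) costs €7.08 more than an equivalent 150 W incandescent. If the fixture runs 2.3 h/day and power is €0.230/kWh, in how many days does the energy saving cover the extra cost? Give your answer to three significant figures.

Power saved = 150 − 29 = 121 W
Daily energy saved = 121 W × 2.3 h = 278.3 Wh = 0.2783 kWh
Daily savings = 0.2783 × €0.230 = €0.0640
Payback = €7.08 / €0.0640 per day = 110.6 days

111 days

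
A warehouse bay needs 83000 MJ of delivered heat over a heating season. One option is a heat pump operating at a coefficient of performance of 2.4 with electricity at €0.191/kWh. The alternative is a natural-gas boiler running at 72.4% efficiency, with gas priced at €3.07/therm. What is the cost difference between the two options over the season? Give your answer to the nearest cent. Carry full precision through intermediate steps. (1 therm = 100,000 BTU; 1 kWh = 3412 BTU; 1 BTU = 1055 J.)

Heat load = 83000 MJ = 83,000,000,000 J / 1055 = 78,672,986 BTU
Gas: input = 78,672,986 / 0.724 = 108,664,345 BTU = 1,087 therm → 1,087 × €3.07 = €3,336.00
Heat pump: 78,672,986 BTU / 3412 = 23,060 kWh heat; / 2.4 = 9,607 kWh in → × €0.191 = €1,835.01
Difference = |€3,336.00 − €1,835.01| = €1,500.98

€1500.98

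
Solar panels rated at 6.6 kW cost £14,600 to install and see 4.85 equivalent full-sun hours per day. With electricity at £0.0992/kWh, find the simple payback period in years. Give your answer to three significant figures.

Daily generation = 6.6 kW × 4.85 h = 32.01 kWh
Annual generation = 32.01 × 365 = 11684 kWh
Annual savings = 11684 × £0.0992 = £1,159.02
Payback = £14,600 / £1,159.02 = 12.6 years

12.6 years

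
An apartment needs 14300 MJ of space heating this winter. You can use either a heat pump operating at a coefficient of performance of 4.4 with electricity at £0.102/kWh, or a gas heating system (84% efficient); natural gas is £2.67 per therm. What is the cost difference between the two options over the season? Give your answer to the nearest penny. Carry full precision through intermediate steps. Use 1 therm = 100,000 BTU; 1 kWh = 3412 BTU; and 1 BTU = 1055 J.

Heat load = 14300 MJ = 14,300,000,000 J / 1055 = 13,554,502 BTU
Gas: input = 13,554,502 / 0.84 = 16,136,312 BTU = 161.4 therm → 161.4 × £2.67 = £430.84
Heat pump: 13,554,502 BTU / 3412 = 3,973 kWh heat; / 4.4 = 902.9 kWh in → × £0.102 = £92.09
Difference = |£430.84 − £92.09| = £338.75

£338.75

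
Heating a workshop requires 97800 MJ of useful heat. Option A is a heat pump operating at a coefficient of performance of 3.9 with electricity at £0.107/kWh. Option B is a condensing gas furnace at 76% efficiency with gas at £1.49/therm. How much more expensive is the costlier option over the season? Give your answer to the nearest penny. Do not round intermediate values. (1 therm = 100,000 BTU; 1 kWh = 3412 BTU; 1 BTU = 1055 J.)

£1072.02

Heat load = 97800 MJ = 97,800,000,000 J / 1055 = 92,701,422 BTU
Gas: input = 92,701,422 / 0.76 = 121,975,555 BTU = 1,220 therm → 1,220 × £1.49 = £1,817.44
Heat pump: 92,701,422 BTU / 3412 = 27,170 kWh heat; / 3.9 = 6,966 kWh in → × £0.107 = £745.41
Difference = |£1,817.44 − £745.41| = £1,072.02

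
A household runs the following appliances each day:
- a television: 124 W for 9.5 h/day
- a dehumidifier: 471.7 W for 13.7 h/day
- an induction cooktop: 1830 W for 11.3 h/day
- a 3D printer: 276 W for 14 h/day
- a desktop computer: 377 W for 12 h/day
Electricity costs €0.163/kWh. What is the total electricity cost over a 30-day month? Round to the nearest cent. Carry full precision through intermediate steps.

€179.50

television: 124 W × 9.5 h × 30 d = 35,340 Wh = 35.34 kWh
dehumidifier: 471.7 W × 13.7 h × 30 d = 193,869 Wh = 193.9 kWh
induction cooktop: 1830 W × 11.3 h × 30 d = 620,370 Wh = 620.4 kWh
3D printer: 276 W × 14 h × 30 d = 115,920 Wh = 115.9 kWh
desktop computer: 377 W × 12 h × 30 d = 135,720 Wh = 135.7 kWh
Total energy = 35.34 + 193.9 + 620.4 + 115.9 + 135.7 = 1,101 kWh
Cost = 1,101 kWh × €0.163 = €179.50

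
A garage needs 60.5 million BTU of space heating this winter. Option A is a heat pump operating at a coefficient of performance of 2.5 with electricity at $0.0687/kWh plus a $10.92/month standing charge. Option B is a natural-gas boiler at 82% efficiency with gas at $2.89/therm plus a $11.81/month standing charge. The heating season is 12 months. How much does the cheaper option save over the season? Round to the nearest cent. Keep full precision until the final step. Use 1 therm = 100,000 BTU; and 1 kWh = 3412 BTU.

Heat load = 60.5 × 10⁶ BTU = 60,500,000 BTU
Gas: input = 60,500,000 / 0.82 = 73,780,488 BTU = 737.8 therm → 737.8 × $2.89 = $2,132.26; + 12 × $11.81 standing = $2,273.98
Heat pump: 60,500,000 BTU / 3412 = 17,730 kWh heat; / 2.5 = 7,093 kWh in → × $0.0687 = $487.26; + 12 × $10.92 standing = $618.30
Difference = |$2,273.98 − $618.30| = $1,655.67

$1655.67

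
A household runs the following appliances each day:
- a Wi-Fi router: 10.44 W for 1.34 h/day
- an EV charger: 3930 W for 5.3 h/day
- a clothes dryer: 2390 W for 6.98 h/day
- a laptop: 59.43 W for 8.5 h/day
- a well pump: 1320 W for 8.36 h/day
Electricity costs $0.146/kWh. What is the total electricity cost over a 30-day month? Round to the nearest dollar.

$215

Wi-Fi router: 10.44 W × 1.34 h × 30 d = 420 Wh = 0.4197 kWh
EV charger: 3930 W × 5.3 h × 30 d = 624,870 Wh = 624.9 kWh
clothes dryer: 2390 W × 6.98 h × 30 d = 500,466 Wh = 500.5 kWh
laptop: 59.43 W × 8.5 h × 30 d = 15,155 Wh = 15.15 kWh
well pump: 1320 W × 8.36 h × 30 d = 331,056 Wh = 331.1 kWh
Total energy = 0.4197 + 624.9 + 500.5 + 15.15 + 331.1 = 1,472 kWh
Cost = 1,472 kWh × $0.146 = $214.91 ≈ $215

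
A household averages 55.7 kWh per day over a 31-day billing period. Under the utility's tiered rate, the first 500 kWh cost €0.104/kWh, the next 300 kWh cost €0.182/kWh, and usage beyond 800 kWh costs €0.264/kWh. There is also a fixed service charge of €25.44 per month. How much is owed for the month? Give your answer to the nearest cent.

€376.69

Usage = 55.7 kWh/day × 31 days = 1726.7 kWh
First 500 kWh × €0.104 = €52.00
Next 300 kWh × €0.182 = €54.60
Remaining 926.7 kWh × €0.264 = €244.65
Energy charge = €351.25; + service €25.44 = €376.69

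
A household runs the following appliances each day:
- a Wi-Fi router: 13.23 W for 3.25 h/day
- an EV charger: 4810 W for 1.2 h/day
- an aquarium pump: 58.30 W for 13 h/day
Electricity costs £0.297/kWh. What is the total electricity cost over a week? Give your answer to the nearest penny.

£13.67

Wi-Fi router: 13.23 W × 3.25 h × 7 d = 301 Wh = 0.301 kWh
EV charger: 4810 W × 1.2 h × 7 d = 40,404 Wh = 40.4 kWh
aquarium pump: 58.30 W × 13 h × 7 d = 5,305 Wh = 5.305 kWh
Total energy = 0.301 + 40.4 + 5.305 = 46.01 kWh
Cost = 46.01 kWh × £0.297 = £13.67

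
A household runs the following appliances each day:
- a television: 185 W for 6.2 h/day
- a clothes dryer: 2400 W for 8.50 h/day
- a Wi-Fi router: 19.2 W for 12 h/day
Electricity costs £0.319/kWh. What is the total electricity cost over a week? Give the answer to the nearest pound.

television: 185 W × 6.2 h × 7 d = 8,029 Wh = 8.029 kWh
clothes dryer: 2400 W × 8.50 h × 7 d = 142,800 Wh = 142.8 kWh
Wi-Fi router: 19.2 W × 12 h × 7 d = 1,613 Wh = 1.613 kWh
Total energy = 8.029 + 142.8 + 1.613 = 152.4 kWh
Cost = 152.4 kWh × £0.319 = £48.63 ≈ £49

£49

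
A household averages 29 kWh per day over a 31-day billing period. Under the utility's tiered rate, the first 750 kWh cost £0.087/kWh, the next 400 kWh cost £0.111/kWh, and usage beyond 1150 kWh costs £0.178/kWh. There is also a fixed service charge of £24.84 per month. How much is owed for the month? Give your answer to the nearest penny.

Usage = 29 kWh/day × 31 days = 899 kWh
First 750 kWh × £0.087 = £65.25
Next 149 kWh × £0.111 = £16.54
Remaining tier: 0 kWh (not reached)
Energy charge = £81.79; + service £24.84 = £106.63

£106.63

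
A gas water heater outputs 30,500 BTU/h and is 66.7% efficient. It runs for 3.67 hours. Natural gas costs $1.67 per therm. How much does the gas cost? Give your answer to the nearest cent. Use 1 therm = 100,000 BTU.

Heat delivered = 30,500 BTU/h × 3.67 h = 111,935 BTU
Gas input = 111,935 / 0.667 = 167,819 BTU
= 167,819 / 100,000 = 1.678 therm
Cost = 1.678 × $1.67/therm = $2.80

$2.80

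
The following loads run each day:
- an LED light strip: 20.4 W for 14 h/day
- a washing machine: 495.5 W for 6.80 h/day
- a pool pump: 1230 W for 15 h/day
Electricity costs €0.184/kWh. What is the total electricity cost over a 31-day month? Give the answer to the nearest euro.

LED light strip: 20.4 W × 14 h × 31 d = 8,854 Wh = 8.854 kWh
washing machine: 495.5 W × 6.80 h × 31 d = 104,451 Wh = 104.5 kWh
pool pump: 1230 W × 15 h × 31 d = 571,950 Wh = 572 kWh
Total energy = 8.854 + 104.5 + 572 = 685.3 kWh
Cost = 685.3 kWh × €0.184 = €126.09 ≈ €126

€126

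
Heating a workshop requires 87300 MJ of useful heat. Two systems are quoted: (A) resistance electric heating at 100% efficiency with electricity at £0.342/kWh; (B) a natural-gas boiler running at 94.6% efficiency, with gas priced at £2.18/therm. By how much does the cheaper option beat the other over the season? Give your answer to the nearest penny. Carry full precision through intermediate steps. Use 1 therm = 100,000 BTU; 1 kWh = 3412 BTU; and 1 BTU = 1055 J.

Heat load = 87300 MJ = 87,300,000,000 J / 1055 = 82,748,815 BTU
Gas: input = 82,748,815 / 0.946 = 87,472,320 BTU = 874.7 therm → 874.7 × £2.18 = £1,906.90
Electric: 82,748,815 BTU / 3412 = 24,250 kWh → × £0.342 = £8,294.28
Difference = |£1,906.90 − £8,294.28| = £6,387.39

£6387.39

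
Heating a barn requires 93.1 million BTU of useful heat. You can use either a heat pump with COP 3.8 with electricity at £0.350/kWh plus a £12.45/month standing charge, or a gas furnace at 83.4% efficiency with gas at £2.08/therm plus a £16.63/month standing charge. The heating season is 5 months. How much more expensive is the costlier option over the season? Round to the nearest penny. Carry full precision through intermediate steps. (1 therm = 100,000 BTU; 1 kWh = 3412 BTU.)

£170.37

Heat load = 93.1 × 10⁶ BTU = 93,100,000 BTU
Gas: input = 93,100,000 / 0.834 = 111,630,695 BTU = 1,116 therm → 1,116 × £2.08 = £2,321.92; + 5 × £16.63 standing = £2,405.07
Heat pump: 93,100,000 BTU / 3412 = 27,290 kWh heat; / 3.8 = 7,181 kWh in → × £0.350 = £2,513.19; + 5 × £12.45 standing = £2,575.44
Difference = |£2,405.07 − £2,575.44| = £170.37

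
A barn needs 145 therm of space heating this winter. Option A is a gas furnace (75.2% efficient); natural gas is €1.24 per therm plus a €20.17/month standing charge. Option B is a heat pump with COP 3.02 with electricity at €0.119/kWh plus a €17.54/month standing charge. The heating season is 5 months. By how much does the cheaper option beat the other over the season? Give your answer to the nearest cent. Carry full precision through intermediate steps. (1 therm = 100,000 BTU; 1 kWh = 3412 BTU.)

Heat load = 145 therm × 100,000 = 14,500,000 BTU
Gas: input = 14,500,000 / 0.752 = 19,281,915 BTU = 192.8 therm → 192.8 × €1.24 = €239.10; + 5 × €20.17 standing = €339.95
Heat pump: 14,500,000 BTU / 3412 = 4,250 kWh heat; / 3.02 = 1,407 kWh in → × €0.119 = €167.46; + 5 × €17.54 standing = €255.16
Difference = |€339.95 − €255.16| = €84.79

€84.79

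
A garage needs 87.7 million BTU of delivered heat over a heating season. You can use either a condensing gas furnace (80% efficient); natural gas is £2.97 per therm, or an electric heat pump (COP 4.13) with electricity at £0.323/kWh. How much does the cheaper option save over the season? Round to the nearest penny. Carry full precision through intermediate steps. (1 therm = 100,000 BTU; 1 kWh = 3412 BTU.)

Heat load = 87.7 × 10⁶ BTU = 87,700,000 BTU
Gas: input = 87,700,000 / 0.800 = 109,625,000 BTU = 1,096 therm → 1,096 × £2.97 = £3,255.86
Heat pump: 87,700,000 BTU / 3412 = 25,700 kWh heat; / 4.13 = 6,224 kWh in → × £0.323 = £2,010.22
Difference = |£3,255.86 − £2,010.22| = £1,245.65

£1245.65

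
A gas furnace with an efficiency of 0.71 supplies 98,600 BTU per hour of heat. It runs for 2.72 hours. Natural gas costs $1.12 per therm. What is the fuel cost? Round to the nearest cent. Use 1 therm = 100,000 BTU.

$4.23

Heat delivered = 98,600 BTU/h × 2.72 h = 268,192 BTU
Gas input = 268,192 / 0.71 = 377,735 BTU
= 377,735 / 100,000 = 3.777 therm
Cost = 3.777 × $1.12/therm = $4.23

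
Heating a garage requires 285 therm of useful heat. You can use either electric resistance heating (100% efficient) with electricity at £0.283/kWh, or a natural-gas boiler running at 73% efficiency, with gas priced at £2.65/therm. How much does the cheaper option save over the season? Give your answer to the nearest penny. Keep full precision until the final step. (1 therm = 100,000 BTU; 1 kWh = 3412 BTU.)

£1329.27

Heat load = 285 therm × 100,000 = 28,500,000 BTU
Gas: input = 28,500,000 / 0.73 = 39,041,096 BTU = 390.4 therm → 390.4 × £2.65 = £1,034.59
Electric: 28,500,000 BTU / 3412 = 8,353 kWh → × £0.283 = £2,363.86
Difference = |£1,034.59 − £2,363.86| = £1,329.27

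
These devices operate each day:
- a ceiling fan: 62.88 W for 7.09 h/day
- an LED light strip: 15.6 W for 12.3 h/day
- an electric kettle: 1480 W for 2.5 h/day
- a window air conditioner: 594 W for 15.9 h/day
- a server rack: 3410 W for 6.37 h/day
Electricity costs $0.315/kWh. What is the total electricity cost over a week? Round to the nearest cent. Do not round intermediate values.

$78.29

ceiling fan: 62.88 W × 7.09 h × 7 d = 3,121 Wh = 3.121 kWh
LED light strip: 15.6 W × 12.3 h × 7 d = 1,343 Wh = 1.343 kWh
electric kettle: 1480 W × 2.5 h × 7 d = 25,900 Wh = 25.9 kWh
window air conditioner: 594 W × 15.9 h × 7 d = 66,112 Wh = 66.11 kWh
server rack: 3410 W × 6.37 h × 7 d = 152,052 Wh = 152.1 kWh
Total energy = 3.121 + 1.343 + 25.9 + 66.11 + 152.1 = 248.5 kWh
Cost = 248.5 kWh × $0.315 = $78.29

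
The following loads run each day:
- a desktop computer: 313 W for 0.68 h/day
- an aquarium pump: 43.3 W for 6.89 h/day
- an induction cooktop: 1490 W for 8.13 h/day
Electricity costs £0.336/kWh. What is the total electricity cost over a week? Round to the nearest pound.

desktop computer: 313 W × 0.68 h × 7 d = 1,490 Wh = 1.49 kWh
aquarium pump: 43.3 W × 6.89 h × 7 d = 2,088 Wh = 2.088 kWh
induction cooktop: 1490 W × 8.13 h × 7 d = 84,796 Wh = 84.8 kWh
Total energy = 1.49 + 2.088 + 84.8 = 88.37 kWh
Cost = 88.37 kWh × £0.336 = £29.69 ≈ £30

£30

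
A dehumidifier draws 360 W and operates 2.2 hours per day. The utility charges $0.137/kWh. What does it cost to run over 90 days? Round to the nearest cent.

$9.77

Energy = 360 W × 2.2 h/day × 90 days = 71,280 Wh = 71.28 kWh
Cost = 71.28 kWh × $0.137/kWh = $9.77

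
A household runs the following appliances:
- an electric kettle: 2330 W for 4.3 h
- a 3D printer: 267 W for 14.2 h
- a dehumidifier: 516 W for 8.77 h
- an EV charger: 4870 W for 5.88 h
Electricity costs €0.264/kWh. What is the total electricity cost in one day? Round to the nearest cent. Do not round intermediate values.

electric kettle: 2330 W × 4.3 h = 10,019 Wh = 10.02 kWh
3D printer: 267 W × 14.2 h = 3,791 Wh = 3.791 kWh
dehumidifier: 516 W × 8.77 h = 4,525 Wh = 4.525 kWh
EV charger: 4870 W × 5.88 h = 28,636 Wh = 28.64 kWh
Total energy = 10.02 + 3.791 + 4.525 + 28.64 = 46.97 kWh
Cost = 46.97 kWh × €0.264 = €12.40

€12.40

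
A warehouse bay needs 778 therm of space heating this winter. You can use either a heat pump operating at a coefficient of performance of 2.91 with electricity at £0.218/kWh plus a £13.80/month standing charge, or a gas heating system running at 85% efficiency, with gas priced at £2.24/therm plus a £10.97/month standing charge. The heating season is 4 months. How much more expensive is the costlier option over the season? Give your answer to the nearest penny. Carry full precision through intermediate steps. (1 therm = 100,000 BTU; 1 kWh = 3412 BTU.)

£330.76

Heat load = 778 therm × 100,000 = 77,800,000 BTU
Gas: input = 77,800,000 / 0.85 = 91,529,412 BTU = 915.3 therm → 915.3 × £2.24 = £2,050.26; + 4 × £10.97 standing = £2,094.14
Heat pump: 77,800,000 BTU / 3412 = 22,800 kWh heat; / 2.91 = 7,836 kWh in → × £0.218 = £1,708.18; + 4 × £13.80 standing = £1,763.38
Difference = |£2,094.14 − £1,763.38| = £330.76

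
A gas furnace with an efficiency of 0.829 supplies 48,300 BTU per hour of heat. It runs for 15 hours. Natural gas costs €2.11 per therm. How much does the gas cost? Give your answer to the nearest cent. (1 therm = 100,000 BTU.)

€18.44

Heat delivered = 48,300 BTU/h × 15 h = 724,500 BTU
Gas input = 724,500 / 0.829 = 873,945 BTU
= 873,945 / 100,000 = 8.739 therm
Cost = 8.739 × €2.11/therm = €18.44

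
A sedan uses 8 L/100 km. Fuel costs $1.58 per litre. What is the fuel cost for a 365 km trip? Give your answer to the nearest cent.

$46.14

Fuel = 8 L/100 km × 365 km / 100 = 29.2 L
Cost = 29.2 L × $1.58/L = $46.14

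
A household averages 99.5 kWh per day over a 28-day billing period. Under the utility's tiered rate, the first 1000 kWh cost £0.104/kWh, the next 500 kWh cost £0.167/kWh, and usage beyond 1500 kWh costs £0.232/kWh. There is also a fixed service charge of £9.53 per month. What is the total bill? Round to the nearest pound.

£495

Usage = 99.5 kWh/day × 28 days = 2786 kWh
First 1000 kWh × £0.104 = £104.00
Next 500 kWh × £0.167 = £83.50
Remaining 1286 kWh × £0.232 = £298.35
Energy charge = £485.85; + service £9.53 = £495.38 ≈ £495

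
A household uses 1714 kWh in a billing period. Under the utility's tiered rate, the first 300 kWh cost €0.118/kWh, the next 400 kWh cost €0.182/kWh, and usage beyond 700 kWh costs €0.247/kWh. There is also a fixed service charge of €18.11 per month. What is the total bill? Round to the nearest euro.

€377

First 300 kWh × €0.118 = €35.40
Next 400 kWh × €0.182 = €72.80
Remaining 1014 kWh × €0.247 = €250.46
Energy charge = €358.66; + service €18.11 = €376.77 ≈ €377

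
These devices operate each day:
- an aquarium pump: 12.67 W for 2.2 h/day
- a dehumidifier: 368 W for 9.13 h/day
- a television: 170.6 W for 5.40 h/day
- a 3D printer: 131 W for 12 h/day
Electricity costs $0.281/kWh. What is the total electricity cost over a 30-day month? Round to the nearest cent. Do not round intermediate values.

aquarium pump: 12.67 W × 2.2 h × 30 d = 836 Wh = 0.8362 kWh
dehumidifier: 368 W × 9.13 h × 30 d = 100,795 Wh = 100.8 kWh
television: 170.6 W × 5.40 h × 30 d = 27,637 Wh = 27.64 kWh
3D printer: 131 W × 12 h × 30 d = 47,160 Wh = 47.16 kWh
Total energy = 0.8362 + 100.8 + 27.64 + 47.16 = 176.4 kWh
Cost = 176.4 kWh × $0.281 = $49.58

$49.58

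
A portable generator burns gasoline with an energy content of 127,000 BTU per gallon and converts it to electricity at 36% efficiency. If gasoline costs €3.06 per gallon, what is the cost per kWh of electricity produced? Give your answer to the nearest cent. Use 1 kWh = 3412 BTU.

€0.23

Electrical output per gallon = 127,000 BTU × 0.36 / 3412 BTU/kWh = 13.4 kWh
Cost per kWh = €3.06 / 13.4 kWh = €0.228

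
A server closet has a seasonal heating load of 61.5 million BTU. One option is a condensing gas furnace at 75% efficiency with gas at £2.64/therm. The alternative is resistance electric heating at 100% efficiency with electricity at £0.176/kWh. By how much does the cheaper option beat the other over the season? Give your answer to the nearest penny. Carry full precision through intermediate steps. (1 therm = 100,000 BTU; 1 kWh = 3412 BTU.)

£1007.53

Heat load = 61.5 × 10⁶ BTU = 61,500,000 BTU
Gas: input = 61,500,000 / 0.75 = 82,000,000 BTU = 820 therm → 820 × £2.64 = £2,164.80
Electric: 61,500,000 BTU / 3412 = 18,020 kWh → × £0.176 = £3,172.33
Difference = |£2,164.80 − £3,172.33| = £1,007.53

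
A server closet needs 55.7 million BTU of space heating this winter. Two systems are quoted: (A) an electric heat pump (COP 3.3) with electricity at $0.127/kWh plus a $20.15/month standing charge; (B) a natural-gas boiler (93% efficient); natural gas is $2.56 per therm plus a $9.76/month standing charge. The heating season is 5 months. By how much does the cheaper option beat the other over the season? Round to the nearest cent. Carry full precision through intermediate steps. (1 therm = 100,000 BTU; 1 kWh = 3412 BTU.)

$853.04

Heat load = 55.7 × 10⁶ BTU = 55,700,000 BTU
Gas: input = 55,700,000 / 0.930 = 59,892,473 BTU = 598.9 therm → 598.9 × $2.56 = $1,533.25; + 5 × $9.76 standing = $1,582.05
Heat pump: 55,700,000 BTU / 3412 = 16,320 kWh heat; / 3.3 = 4,947 kWh in → × $0.127 = $628.26; + 5 × $20.15 standing = $729.01
Difference = |$1,582.05 − $729.01| = $853.04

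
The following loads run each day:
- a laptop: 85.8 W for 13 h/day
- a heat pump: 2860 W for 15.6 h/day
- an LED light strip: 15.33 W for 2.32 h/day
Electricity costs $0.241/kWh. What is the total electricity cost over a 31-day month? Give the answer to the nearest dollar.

laptop: 85.8 W × 13 h × 31 d = 34,577 Wh = 34.58 kWh
heat pump: 2860 W × 15.6 h × 31 d = 1,383,096 Wh = 1,383 kWh
LED light strip: 15.33 W × 2.32 h × 31 d = 1,103 Wh = 1.103 kWh
Total energy = 34.58 + 1,383 + 1.103 = 1,419 kWh
Cost = 1,419 kWh × $0.241 = $341.92 ≈ $342

$342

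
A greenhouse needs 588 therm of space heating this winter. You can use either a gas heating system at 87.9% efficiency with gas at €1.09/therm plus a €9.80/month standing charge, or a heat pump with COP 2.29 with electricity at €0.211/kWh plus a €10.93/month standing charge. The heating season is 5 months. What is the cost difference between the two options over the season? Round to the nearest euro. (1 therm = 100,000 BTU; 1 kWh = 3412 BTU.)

€864

Heat load = 588 therm × 100,000 = 58,800,000 BTU
Gas: input = 58,800,000 / 0.879 = 66,894,198 BTU = 668.9 therm → 668.9 × €1.09 = €729.15; + 5 × €9.80 standing = €778.15
Heat pump: 58,800,000 BTU / 3412 = 17,230 kWh heat; / 2.29 = 7,525 kWh in → × €0.211 = €1,587.87; + 5 × €10.93 standing = €1,642.52
Difference = |€778.15 − €1,642.52| = €864.37 ≈ €864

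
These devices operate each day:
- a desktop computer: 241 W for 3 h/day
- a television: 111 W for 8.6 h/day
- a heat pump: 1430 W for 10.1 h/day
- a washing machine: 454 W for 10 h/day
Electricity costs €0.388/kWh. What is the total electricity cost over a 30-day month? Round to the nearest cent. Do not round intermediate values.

desktop computer: 241 W × 3 h × 30 d = 21,690 Wh = 21.69 kWh
television: 111 W × 8.6 h × 30 d = 28,638 Wh = 28.64 kWh
heat pump: 1430 W × 10.1 h × 30 d = 433,290 Wh = 433.3 kWh
washing machine: 454 W × 10 h × 30 d = 136,200 Wh = 136.2 kWh
Total energy = 21.69 + 28.64 + 433.3 + 136.2 = 619.8 kWh
Cost = 619.8 kWh × €0.388 = €240.49

€240.49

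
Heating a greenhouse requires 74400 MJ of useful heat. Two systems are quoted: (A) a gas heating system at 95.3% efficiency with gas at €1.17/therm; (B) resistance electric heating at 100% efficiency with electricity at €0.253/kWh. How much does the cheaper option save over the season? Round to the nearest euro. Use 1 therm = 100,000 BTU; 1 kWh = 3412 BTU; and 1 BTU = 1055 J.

€4363

Heat load = 74400 MJ = 74,400,000,000 J / 1055 = 70,521,327 BTU
Gas: input = 70,521,327 / 0.953 = 73,999,294 BTU = 740 therm → 740 × €1.17 = €865.79
Electric: 70,521,327 BTU / 3412 = 20,670 kWh → × €0.253 = €5,229.16
Difference = |€865.79 − €5,229.16| = €4,363.37 ≈ €4363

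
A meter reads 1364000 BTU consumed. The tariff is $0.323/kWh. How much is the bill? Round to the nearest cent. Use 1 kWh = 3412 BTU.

$129.12

1364000 BTU × (0.00029308 kWh/BTU) = 399.8 kWh
Cost = 399.8 kWh × $0.323/kWh = $129.12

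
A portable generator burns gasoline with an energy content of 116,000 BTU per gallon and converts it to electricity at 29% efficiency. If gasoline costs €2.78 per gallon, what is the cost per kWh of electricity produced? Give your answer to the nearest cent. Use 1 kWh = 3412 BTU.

Electrical output per gallon = 116,000 BTU × 0.29 / 3412 BTU/kWh = 9.859 kWh
Cost per kWh = €2.78 / 9.859 kWh = €0.282

€0.28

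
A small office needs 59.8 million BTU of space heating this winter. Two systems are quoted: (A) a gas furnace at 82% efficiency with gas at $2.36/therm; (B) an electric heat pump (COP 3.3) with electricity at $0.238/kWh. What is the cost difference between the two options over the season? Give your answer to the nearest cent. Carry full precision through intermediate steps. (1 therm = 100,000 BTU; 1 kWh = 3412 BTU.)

$457.05

Heat load = 59.8 × 10⁶ BTU = 59,800,000 BTU
Gas: input = 59,800,000 / 0.82 = 72,926,829 BTU = 729.3 therm → 729.3 × $2.36 = $1,721.07
Heat pump: 59,800,000 BTU / 3412 = 17,530 kWh heat; / 3.3 = 5,311 kWh in → × $0.238 = $1,264.02
Difference = |$1,721.07 − $1,264.02| = $457.05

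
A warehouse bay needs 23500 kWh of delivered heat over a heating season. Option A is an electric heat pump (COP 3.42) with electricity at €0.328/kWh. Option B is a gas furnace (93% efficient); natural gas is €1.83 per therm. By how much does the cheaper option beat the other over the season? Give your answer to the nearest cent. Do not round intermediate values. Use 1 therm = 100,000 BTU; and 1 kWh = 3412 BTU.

€676.03

Heat load = 23500 kWh × 3412 = 80,182,000 BTU
Gas: input = 80,182,000 / 0.93 = 86,217,204 BTU = 862.2 therm → 862.2 × €1.83 = €1,577.77
Heat pump: 80,182,000 BTU / 3412 = 23,500 kWh heat; / 3.42 = 6,871 kWh in → × €0.328 = €2,253.80
Difference = |€1,577.77 − €2,253.80| = €676.03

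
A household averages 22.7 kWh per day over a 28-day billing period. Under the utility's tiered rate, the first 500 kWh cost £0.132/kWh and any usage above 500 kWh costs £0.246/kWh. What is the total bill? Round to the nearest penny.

Usage = 22.7 kWh/day × 28 days = 635.6 kWh
First 500 kWh × £0.132 = £66.00
Remaining 135.6 kWh × £0.246 = £33.36
Total = £99.36

£99.36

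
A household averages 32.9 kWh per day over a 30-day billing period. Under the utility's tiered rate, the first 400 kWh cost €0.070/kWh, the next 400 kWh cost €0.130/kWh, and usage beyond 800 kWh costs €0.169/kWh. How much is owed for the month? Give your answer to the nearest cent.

€111.60

Usage = 32.9 kWh/day × 30 days = 987 kWh
First 400 kWh × €0.070 = €28.00
Next 400 kWh × €0.130 = €52.00
Remaining 187 kWh × €0.169 = €31.60
Total = €111.60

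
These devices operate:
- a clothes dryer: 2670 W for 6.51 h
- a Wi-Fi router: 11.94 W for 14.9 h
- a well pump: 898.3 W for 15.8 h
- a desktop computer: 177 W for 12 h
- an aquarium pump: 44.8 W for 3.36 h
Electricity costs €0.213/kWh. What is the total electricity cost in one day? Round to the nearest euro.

clothes dryer: 2670 W × 6.51 h = 17,382 Wh = 17.38 kWh
Wi-Fi router: 11.94 W × 14.9 h = 178 Wh = 0.1779 kWh
well pump: 898.3 W × 15.8 h = 14,193 Wh = 14.19 kWh
desktop computer: 177 W × 12 h = 2,124 Wh = 2.124 kWh
aquarium pump: 44.8 W × 3.36 h = 151 Wh = 0.1505 kWh
Total energy = 17.38 + 0.1779 + 14.19 + 2.124 + 0.1505 = 34.03 kWh
Cost = 34.03 kWh × €0.213 = €7.25 ≈ €7

€7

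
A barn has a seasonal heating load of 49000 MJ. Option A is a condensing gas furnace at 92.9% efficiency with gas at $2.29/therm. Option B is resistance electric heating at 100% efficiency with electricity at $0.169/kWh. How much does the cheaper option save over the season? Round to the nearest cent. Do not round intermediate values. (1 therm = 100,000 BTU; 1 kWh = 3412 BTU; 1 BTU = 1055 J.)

$1155.61

Heat load = 49000 MJ = 49,000,000,000 J / 1055 = 46,445,498 BTU
Gas: input = 46,445,498 / 0.929 = 49,995,154 BTU = 500 therm → 500 × $2.29 = $1,144.89
Electric: 46,445,498 BTU / 3412 = 13,610 kWh → × $0.169 = $2,300.50
Difference = |$1,144.89 − $2,300.50| = $1,155.61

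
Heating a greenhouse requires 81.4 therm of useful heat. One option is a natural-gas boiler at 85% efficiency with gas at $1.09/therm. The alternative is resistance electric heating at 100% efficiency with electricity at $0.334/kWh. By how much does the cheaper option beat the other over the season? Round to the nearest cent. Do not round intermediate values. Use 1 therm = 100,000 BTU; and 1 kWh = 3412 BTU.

Heat load = 81.4 therm × 100,000 = 8,140,000 BTU
Gas: input = 8,140,000 / 0.850 = 9,576,471 BTU = 95.76 therm → 95.76 × $1.09 = $104.38
Electric: 8,140,000 BTU / 3412 = 2,386 kWh → × $0.334 = $796.82
Difference = |$104.38 − $796.82| = $692.44

$692.44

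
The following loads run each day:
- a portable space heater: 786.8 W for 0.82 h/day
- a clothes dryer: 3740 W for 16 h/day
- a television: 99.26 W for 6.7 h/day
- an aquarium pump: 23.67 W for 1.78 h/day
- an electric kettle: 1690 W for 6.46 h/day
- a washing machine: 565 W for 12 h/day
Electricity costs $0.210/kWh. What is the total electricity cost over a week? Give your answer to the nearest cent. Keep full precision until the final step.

$115.97

portable space heater: 786.8 W × 0.82 h × 7 d = 4,516 Wh = 4.516 kWh
clothes dryer: 3740 W × 16 h × 7 d = 418,880 Wh = 418.9 kWh
television: 99.26 W × 6.7 h × 7 d = 4,655 Wh = 4.655 kWh
aquarium pump: 23.67 W × 1.78 h × 7 d = 295 Wh = 0.2949 kWh
electric kettle: 1690 W × 6.46 h × 7 d = 76,422 Wh = 76.42 kWh
washing machine: 565 W × 12 h × 7 d = 47,460 Wh = 47.46 kWh
Total energy = 4.516 + 418.9 + 4.655 + 0.2949 + 76.42 + 47.46 = 552.2 kWh
Cost = 552.2 kWh × $0.210 = $115.97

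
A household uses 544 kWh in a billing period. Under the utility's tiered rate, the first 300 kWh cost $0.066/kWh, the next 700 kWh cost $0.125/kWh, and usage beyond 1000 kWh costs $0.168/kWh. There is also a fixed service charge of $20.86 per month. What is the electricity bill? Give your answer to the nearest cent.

First 300 kWh × $0.066 = $19.80
Next 244 kWh × $0.125 = $30.50
Remaining tier: 0 kWh (not reached)
Energy charge = $50.30; + service $20.86 = $71.16

$71.16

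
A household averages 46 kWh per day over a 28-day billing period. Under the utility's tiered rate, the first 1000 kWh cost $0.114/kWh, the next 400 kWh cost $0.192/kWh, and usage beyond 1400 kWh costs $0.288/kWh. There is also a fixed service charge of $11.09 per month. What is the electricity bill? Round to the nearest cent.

$180.39

Usage = 46 kWh/day × 28 days = 1288 kWh
First 1000 kWh × $0.114 = $114.00
Next 288 kWh × $0.192 = $55.30
Remaining tier: 0 kWh (not reached)
Energy charge = $169.30; + service $11.09 = $180.39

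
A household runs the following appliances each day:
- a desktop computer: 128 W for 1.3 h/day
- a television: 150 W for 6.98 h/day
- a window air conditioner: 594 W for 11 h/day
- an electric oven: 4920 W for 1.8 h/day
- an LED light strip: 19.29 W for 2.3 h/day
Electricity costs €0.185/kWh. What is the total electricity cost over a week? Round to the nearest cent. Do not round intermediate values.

desktop computer: 128 W × 1.3 h × 7 d = 1,165 Wh = 1.165 kWh
television: 150 W × 6.98 h × 7 d = 7,329 Wh = 7.329 kWh
window air conditioner: 594 W × 11 h × 7 d = 45,738 Wh = 45.74 kWh
electric oven: 4920 W × 1.8 h × 7 d = 61,992 Wh = 61.99 kWh
LED light strip: 19.29 W × 2.3 h × 7 d = 311 Wh = 0.3106 kWh
Total energy = 1.165 + 7.329 + 45.74 + 61.99 + 0.3106 = 116.5 kWh
Cost = 116.5 kWh × €0.185 = €21.56

€21.56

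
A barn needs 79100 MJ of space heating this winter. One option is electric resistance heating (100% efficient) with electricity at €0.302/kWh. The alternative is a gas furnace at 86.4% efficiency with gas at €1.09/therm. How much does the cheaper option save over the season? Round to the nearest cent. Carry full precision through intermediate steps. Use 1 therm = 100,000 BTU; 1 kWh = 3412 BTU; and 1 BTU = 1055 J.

€5690.36

Heat load = 79100 MJ = 79,100,000,000 J / 1055 = 74,976,303 BTU
Gas: input = 74,976,303 / 0.864 = 86,778,129 BTU = 867.8 therm → 867.8 × €1.09 = €945.88
Electric: 74,976,303 BTU / 3412 = 21,970 kWh → × €0.302 = €6,636.24
Difference = |€945.88 − €6,636.24| = €5,690.36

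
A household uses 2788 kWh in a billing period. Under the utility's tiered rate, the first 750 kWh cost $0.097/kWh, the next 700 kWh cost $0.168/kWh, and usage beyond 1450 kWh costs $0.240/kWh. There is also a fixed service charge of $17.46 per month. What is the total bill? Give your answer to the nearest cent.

$528.93

First 750 kWh × $0.097 = $72.75
Next 700 kWh × $0.168 = $117.60
Remaining 1338 kWh × $0.240 = $321.12
Energy charge = $511.47; + service $17.46 = $528.93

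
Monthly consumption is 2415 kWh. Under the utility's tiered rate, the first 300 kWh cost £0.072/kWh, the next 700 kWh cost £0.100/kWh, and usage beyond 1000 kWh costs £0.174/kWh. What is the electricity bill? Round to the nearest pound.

First 300 kWh × £0.072 = £21.60
Next 700 kWh × £0.100 = £70.00
Remaining 1415 kWh × £0.174 = £246.21
Total = £337.81 ≈ £338

£338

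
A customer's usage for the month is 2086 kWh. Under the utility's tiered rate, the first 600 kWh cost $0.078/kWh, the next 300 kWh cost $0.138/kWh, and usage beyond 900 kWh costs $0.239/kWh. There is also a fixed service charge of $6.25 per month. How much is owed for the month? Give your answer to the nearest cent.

First 600 kWh × $0.078 = $46.80
Next 300 kWh × $0.138 = $41.40
Remaining 1186 kWh × $0.239 = $283.45
Energy charge = $371.65; + service $6.25 = $377.90

$377.90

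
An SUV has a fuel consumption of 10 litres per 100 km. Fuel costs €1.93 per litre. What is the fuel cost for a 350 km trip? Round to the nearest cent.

€67.55

Fuel = 10 L/100 km × 350 km / 100 = 35 L
Cost = 35 L × €1.93/L = €67.55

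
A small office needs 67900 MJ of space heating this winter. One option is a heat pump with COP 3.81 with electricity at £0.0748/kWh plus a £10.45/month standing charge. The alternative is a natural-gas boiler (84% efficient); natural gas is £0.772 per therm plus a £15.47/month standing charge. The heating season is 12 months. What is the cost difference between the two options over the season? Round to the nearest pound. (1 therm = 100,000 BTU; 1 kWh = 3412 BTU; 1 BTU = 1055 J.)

£281

Heat load = 67900 MJ = 67,900,000,000 J / 1055 = 64,360,190 BTU
Gas: input = 64,360,190 / 0.84 = 76,619,273 BTU = 766.2 therm → 766.2 × £0.772 = £591.50; + 12 × £15.47 standing = £777.14
Heat pump: 64,360,190 BTU / 3412 = 18,860 kWh heat; / 3.81 = 4,951 kWh in → × £0.0748 = £370.33; + 12 × £10.45 standing = £495.73
Difference = |£777.14 − £495.73| = £281.41 ≈ £281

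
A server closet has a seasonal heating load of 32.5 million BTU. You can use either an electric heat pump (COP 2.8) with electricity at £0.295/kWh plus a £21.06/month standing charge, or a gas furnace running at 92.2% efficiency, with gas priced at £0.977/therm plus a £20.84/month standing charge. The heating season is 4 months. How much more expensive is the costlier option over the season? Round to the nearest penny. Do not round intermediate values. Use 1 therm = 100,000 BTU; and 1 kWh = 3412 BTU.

Heat load = 32.5 × 10⁶ BTU = 32,500,000 BTU
Gas: input = 32,500,000 / 0.922 = 35,249,458 BTU = 352.5 therm → 352.5 × £0.977 = £344.39; + 4 × £20.84 standing = £427.75
Heat pump: 32,500,000 BTU / 3412 = 9,525 kWh heat; / 2.8 = 3,402 kWh in → × £0.295 = £1,003.55; + 4 × £21.06 standing = £1,087.79
Difference = |£427.75 − £1,087.79| = £660.04

£660.04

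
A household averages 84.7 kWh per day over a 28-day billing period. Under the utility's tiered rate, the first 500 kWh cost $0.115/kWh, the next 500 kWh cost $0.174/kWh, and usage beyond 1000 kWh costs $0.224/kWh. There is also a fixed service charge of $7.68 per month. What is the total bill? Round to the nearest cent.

$459.42

Usage = 84.7 kWh/day × 28 days = 2371.6 kWh
First 500 kWh × $0.115 = $57.50
Next 500 kWh × $0.174 = $87.00
Remaining 1371.6 kWh × $0.224 = $307.24
Energy charge = $451.74; + service $7.68 = $459.42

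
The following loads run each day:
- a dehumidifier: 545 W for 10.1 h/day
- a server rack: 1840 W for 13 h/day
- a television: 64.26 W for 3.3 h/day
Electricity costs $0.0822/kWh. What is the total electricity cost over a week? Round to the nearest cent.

$17.05

dehumidifier: 545 W × 10.1 h × 7 d = 38,532 Wh = 38.53 kWh
server rack: 1840 W × 13 h × 7 d = 167,440 Wh = 167.4 kWh
television: 64.26 W × 3.3 h × 7 d = 1,484 Wh = 1.484 kWh
Total energy = 38.53 + 167.4 + 1.484 = 207.5 kWh
Cost = 207.5 kWh × $0.0822 = $17.05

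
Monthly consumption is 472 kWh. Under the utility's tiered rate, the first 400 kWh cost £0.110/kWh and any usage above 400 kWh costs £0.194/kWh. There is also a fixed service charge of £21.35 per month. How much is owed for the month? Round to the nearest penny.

First 400 kWh × £0.110 = £44.00
Remaining 72 kWh × £0.194 = £13.97
Energy charge = £57.97; + service £21.35 = £79.32

£79.32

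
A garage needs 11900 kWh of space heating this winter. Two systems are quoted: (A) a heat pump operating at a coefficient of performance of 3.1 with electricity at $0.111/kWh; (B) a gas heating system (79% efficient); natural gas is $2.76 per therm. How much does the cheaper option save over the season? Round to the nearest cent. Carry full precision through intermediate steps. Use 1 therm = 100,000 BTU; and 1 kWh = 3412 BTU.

Heat load = 11900 kWh × 3412 = 40,602,800 BTU
Gas: input = 40,602,800 / 0.79 = 51,395,949 BTU = 514 therm → 514 × $2.76 = $1,418.53
Heat pump: 40,602,800 BTU / 3412 = 11,900 kWh heat; / 3.1 = 3,839 kWh in → × $0.111 = $426.10
Difference = |$1,418.53 − $426.10| = $992.43

$992.43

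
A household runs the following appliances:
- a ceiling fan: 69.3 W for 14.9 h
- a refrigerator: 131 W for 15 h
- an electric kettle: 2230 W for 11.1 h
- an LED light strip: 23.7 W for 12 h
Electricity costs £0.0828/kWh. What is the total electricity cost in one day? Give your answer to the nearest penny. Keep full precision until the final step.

£2.32

ceiling fan: 69.3 W × 14.9 h = 1,033 Wh = 1.033 kWh
refrigerator: 131 W × 15 h = 1,965 Wh = 1.965 kWh
electric kettle: 2230 W × 11.1 h = 24,753 Wh = 24.75 kWh
LED light strip: 23.7 W × 12 h = 284 Wh = 0.2844 kWh
Total energy = 1.033 + 1.965 + 24.75 + 0.2844 = 28.03 kWh
Cost = 28.03 kWh × £0.0828 = £2.32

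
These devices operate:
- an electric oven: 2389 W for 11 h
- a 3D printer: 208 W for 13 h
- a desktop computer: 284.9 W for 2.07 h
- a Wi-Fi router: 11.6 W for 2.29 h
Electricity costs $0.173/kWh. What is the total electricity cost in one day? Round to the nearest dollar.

electric oven: 2389 W × 11 h = 26,279 Wh = 26.28 kWh
3D printer: 208 W × 13 h = 2,704 Wh = 2.704 kWh
desktop computer: 284.9 W × 2.07 h = 590 Wh = 0.5897 kWh
Wi-Fi router: 11.6 W × 2.29 h = 27 Wh = 0.02656 kWh
Total energy = 26.28 + 2.704 + 0.5897 + 0.02656 = 29.6 kWh
Cost = 29.6 kWh × $0.173 = $5.12 ≈ $5

$5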